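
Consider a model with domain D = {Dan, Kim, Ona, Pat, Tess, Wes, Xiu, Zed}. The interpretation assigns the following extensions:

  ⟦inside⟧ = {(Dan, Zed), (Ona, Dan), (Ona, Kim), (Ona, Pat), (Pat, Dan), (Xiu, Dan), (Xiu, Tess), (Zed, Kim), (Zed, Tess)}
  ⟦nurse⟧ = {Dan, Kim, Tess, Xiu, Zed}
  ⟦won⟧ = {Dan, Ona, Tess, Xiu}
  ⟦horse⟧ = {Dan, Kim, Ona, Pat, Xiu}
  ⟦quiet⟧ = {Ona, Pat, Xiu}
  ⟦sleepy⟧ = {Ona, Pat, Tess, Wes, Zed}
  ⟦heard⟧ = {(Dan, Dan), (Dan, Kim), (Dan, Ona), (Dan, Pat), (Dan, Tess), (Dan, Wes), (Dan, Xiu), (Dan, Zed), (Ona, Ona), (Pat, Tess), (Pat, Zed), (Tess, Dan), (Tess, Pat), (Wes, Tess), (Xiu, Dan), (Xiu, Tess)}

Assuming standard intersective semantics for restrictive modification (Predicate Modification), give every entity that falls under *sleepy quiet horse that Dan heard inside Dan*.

⟦that Dan heard⟧ = {x : ⟨Dan, x⟩ ∈ ⟦heard⟧} = {Dan, Kim, Ona, Pat, Tess, Wes, Xiu, Zed}
⟦inside Dan⟧ = {x : ⟨x, Dan⟩ ∈ ⟦inside⟧} = {Ona, Pat, Xiu}
⟦horse⟧ = {Dan, Kim, Ona, Pat, Xiu}
… ∩ ⟦that Dan heard⟧ = {Dan, Kim, Ona, Pat, Xiu} ∩ {Dan, Kim, Ona, Pat, Tess, Wes, Xiu, Zed} = {Dan, Kim, Ona, Pat, Xiu}
… ∩ ⟦inside Dan⟧ = {Dan, Kim, Ona, Pat, Xiu} ∩ {Ona, Pat, Xiu} = {Ona, Pat, Xiu}
… ∩ ⟦sleepy⟧ = {Ona, Pat, Xiu} ∩ {Ona, Pat, Tess, Wes, Zed} = {Ona, Pat}
… ∩ ⟦quiet⟧ = {Ona, Pat} ∩ {Ona, Pat, Xiu} = {Ona, Pat}
So ⟦sleepy quiet horse that Dan heard inside Dan⟧ = {Ona, Pat}.

{Ona, Pat}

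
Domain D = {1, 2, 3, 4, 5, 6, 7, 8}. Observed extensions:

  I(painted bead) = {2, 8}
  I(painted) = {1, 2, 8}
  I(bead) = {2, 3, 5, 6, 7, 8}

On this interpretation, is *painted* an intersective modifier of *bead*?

yes

⟦painted⟧ ∩ ⟦bead⟧ = {1, 2, 8} ∩ {2, 3, 5, 6, 7, 8} = {2, 8}
Observed ⟦painted bead⟧ = {2, 8}.
These coincide, so the modifier is intersective here.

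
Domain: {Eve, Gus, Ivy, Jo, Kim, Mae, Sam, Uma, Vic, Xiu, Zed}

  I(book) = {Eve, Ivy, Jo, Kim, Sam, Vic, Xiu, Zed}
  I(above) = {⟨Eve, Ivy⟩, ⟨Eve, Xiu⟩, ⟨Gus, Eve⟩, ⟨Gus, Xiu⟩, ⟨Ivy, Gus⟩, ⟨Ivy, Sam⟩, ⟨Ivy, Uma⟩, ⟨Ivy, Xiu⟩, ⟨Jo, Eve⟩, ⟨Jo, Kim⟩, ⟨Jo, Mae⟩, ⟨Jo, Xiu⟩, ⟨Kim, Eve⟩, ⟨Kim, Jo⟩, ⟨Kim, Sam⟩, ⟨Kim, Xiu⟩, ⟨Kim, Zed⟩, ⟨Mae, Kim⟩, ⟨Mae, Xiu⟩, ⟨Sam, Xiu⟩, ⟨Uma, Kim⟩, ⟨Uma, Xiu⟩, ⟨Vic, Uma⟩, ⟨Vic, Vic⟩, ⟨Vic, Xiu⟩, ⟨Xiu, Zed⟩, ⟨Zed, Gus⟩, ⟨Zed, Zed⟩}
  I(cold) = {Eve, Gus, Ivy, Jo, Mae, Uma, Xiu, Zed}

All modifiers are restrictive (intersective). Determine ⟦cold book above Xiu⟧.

{Eve, Ivy, Jo}

⟦above Xiu⟧ = {x : ⟨x, Xiu⟩ ∈ ⟦above⟧} = {Eve, Gus, Ivy, Jo, Kim, Mae, Sam, Uma, Vic}
⟦book⟧ = {Eve, Ivy, Jo, Kim, Sam, Vic, Xiu, Zed}
… ∩ ⟦above Xiu⟧ = {Eve, Ivy, Jo, Kim, Sam, Vic, Xiu, Zed} ∩ {Eve, Gus, Ivy, Jo, Kim, Mae, Sam, Uma, Vic} = {Eve, Ivy, Jo, Kim, Sam, Vic}
… ∩ ⟦cold⟧ = {Eve, Ivy, Jo, Kim, Sam, Vic} ∩ {Eve, Gus, Ivy, Jo, Mae, Uma, Xiu, Zed} = {Eve, Ivy, Jo}
So ⟦cold book above Xiu⟧ = {Eve, Ivy, Jo}.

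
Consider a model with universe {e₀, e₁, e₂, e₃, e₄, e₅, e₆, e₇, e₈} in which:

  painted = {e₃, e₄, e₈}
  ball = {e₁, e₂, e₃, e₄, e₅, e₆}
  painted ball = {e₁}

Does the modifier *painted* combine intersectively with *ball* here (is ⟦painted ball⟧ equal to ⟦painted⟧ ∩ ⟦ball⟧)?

no

⟦painted⟧ ∩ ⟦ball⟧ = {e₃, e₄, e₈} ∩ {e₁, e₂, e₃, e₄, e₅, e₆} = {e₃, e₄}
Observed ⟦painted ball⟧ = {e₁}.
These differ, so the modifier is not intersective in this model.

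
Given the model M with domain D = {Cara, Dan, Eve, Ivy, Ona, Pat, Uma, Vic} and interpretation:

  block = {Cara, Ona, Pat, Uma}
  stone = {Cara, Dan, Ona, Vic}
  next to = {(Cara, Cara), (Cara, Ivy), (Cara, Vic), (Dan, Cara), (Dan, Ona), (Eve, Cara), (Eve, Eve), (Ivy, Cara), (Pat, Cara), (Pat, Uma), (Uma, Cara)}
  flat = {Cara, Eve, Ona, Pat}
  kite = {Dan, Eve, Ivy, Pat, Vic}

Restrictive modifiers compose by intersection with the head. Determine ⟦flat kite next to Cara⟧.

{Eve, Pat}

⟦next to Cara⟧ = {x : ⟨x, Cara⟩ ∈ ⟦next to⟧} = {Cara, Dan, Eve, Ivy, Pat, Uma}
⟦kite⟧ = {Dan, Eve, Ivy, Pat, Vic}
… ∩ ⟦next to Cara⟧ = {Dan, Eve, Ivy, Pat, Vic} ∩ {Cara, Dan, Eve, Ivy, Pat, Uma} = {Dan, Eve, Ivy, Pat}
… ∩ ⟦flat⟧ = {Dan, Eve, Ivy, Pat} ∩ {Cara, Eve, Ona, Pat} = {Eve, Pat}
So ⟦flat kite next to Cara⟧ = {Eve, Pat}.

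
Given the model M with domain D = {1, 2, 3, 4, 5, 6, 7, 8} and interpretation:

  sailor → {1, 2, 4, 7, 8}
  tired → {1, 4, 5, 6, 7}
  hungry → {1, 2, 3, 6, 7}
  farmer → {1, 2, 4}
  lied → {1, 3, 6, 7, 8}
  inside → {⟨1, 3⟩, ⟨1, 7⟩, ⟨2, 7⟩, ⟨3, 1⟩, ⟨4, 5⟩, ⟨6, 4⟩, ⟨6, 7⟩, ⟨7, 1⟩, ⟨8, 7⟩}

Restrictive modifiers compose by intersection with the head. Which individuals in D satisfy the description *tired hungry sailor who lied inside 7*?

⟦who lied⟧ = ⟦lied⟧ = {1, 3, 6, 7, 8}
⟦inside 7⟧ = {x : ⟨x, 7⟩ ∈ ⟦inside⟧} = {1, 2, 6, 8}
⟦sailor⟧ = {1, 2, 4, 7, 8}
… ∩ ⟦who lied⟧ = {1, 2, 4, 7, 8} ∩ {1, 3, 6, 7, 8} = {1, 7, 8}
… ∩ ⟦inside 7⟧ = {1, 7, 8} ∩ {1, 2, 6, 8} = {1, 8}
… ∩ ⟦tired⟧ = {1, 8} ∩ {1, 4, 5, 6, 7} = {1}
… ∩ ⟦hungry⟧ = {1} ∩ {1, 2, 3, 6, 7} = {1}
So ⟦tired hungry sailor who lied inside 7⟧ = {1}.

{1}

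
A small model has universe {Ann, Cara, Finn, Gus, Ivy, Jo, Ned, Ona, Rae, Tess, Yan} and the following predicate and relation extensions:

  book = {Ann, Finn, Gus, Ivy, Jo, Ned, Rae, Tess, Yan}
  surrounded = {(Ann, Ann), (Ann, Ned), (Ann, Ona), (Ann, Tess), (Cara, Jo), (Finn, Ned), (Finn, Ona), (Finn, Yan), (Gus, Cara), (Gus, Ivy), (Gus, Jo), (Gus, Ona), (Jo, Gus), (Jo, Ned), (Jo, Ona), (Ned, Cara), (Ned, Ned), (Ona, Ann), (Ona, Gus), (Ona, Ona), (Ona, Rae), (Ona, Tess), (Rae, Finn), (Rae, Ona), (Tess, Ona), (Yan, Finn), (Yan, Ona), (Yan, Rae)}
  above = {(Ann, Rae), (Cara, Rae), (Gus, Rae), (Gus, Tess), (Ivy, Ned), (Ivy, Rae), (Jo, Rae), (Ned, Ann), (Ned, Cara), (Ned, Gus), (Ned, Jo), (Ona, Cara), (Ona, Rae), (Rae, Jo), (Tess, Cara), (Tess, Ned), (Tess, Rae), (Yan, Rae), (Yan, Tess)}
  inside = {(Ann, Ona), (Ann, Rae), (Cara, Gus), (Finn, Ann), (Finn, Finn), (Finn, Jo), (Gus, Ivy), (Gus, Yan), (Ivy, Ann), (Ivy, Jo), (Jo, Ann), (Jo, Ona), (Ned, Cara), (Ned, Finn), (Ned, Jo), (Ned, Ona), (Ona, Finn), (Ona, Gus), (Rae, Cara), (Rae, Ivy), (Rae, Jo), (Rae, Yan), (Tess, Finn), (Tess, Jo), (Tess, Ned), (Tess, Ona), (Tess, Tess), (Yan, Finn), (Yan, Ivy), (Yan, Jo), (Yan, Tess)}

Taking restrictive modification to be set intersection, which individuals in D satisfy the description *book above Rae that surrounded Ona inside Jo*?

{Tess, Yan}

⟦above Rae⟧ = {x : ⟨x, Rae⟩ ∈ ⟦above⟧} = {Ann, Cara, Gus, Ivy, Jo, Ona, Tess, Yan}
⟦that surrounded Ona⟧ = {x : ⟨x, Ona⟩ ∈ ⟦surrounded⟧} = {Ann, Finn, Gus, Jo, Ona, Rae, Tess, Yan}
⟦inside Jo⟧ = {x : ⟨x, Jo⟩ ∈ ⟦inside⟧} = {Finn, Ivy, Ned, Rae, Tess, Yan}
⟦book⟧ = {Ann, Finn, Gus, Ivy, Jo, Ned, Rae, Tess, Yan}
… ∩ ⟦above Rae⟧ = {Ann, Finn, Gus, Ivy, Jo, Ned, Rae, Tess, Yan} ∩ {Ann, Cara, Gus, Ivy, Jo, Ona, Tess, Yan} = {Ann, Gus, Ivy, Jo, Tess, Yan}
… ∩ ⟦that surrounded Ona⟧ = {Ann, Gus, Ivy, Jo, Tess, Yan} ∩ {Ann, Finn, Gus, Jo, Ona, Rae, Tess, Yan} = {Ann, Gus, Jo, Tess, Yan}
… ∩ ⟦inside Jo⟧ = {Ann, Gus, Jo, Tess, Yan} ∩ {Finn, Ivy, Ned, Rae, Tess, Yan} = {Tess, Yan}
So ⟦book above Rae that surrounded Ona inside Jo⟧ = {Tess, Yan}.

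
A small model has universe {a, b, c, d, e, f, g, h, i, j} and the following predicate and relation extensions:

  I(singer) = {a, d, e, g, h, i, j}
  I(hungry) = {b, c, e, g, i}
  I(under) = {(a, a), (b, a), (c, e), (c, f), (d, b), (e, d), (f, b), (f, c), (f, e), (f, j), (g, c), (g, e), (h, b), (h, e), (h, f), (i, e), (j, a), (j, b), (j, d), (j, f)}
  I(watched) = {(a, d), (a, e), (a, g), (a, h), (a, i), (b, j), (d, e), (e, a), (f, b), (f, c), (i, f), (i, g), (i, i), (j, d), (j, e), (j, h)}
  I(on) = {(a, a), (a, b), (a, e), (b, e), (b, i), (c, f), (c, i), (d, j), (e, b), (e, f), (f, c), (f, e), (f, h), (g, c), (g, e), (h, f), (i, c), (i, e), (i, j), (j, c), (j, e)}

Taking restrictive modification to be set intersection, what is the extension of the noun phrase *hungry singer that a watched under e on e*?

⟦that a watched⟧ = {x : ⟨a, x⟩ ∈ ⟦watched⟧} = {d, e, g, h, i}
⟦under e⟧ = {x : ⟨x, e⟩ ∈ ⟦under⟧} = {c, f, g, h, i}
⟦on e⟧ = {x : ⟨x, e⟩ ∈ ⟦on⟧} = {a, b, f, g, i, j}
⟦singer⟧ = {a, d, e, g, h, i, j}
… ∩ ⟦that a watched⟧ = {a, d, e, g, h, i, j} ∩ {d, e, g, h, i} = {d, e, g, h, i}
… ∩ ⟦under e⟧ = {d, e, g, h, i} ∩ {c, f, g, h, i} = {g, h, i}
… ∩ ⟦on e⟧ = {g, h, i} ∩ {a, b, f, g, i, j} = {g, i}
… ∩ ⟦hungry⟧ = {g, i} ∩ {b, c, e, g, i} = {g, i}
So ⟦hungry singer that a watched under e on e⟧ = {g, i}.

{g, i}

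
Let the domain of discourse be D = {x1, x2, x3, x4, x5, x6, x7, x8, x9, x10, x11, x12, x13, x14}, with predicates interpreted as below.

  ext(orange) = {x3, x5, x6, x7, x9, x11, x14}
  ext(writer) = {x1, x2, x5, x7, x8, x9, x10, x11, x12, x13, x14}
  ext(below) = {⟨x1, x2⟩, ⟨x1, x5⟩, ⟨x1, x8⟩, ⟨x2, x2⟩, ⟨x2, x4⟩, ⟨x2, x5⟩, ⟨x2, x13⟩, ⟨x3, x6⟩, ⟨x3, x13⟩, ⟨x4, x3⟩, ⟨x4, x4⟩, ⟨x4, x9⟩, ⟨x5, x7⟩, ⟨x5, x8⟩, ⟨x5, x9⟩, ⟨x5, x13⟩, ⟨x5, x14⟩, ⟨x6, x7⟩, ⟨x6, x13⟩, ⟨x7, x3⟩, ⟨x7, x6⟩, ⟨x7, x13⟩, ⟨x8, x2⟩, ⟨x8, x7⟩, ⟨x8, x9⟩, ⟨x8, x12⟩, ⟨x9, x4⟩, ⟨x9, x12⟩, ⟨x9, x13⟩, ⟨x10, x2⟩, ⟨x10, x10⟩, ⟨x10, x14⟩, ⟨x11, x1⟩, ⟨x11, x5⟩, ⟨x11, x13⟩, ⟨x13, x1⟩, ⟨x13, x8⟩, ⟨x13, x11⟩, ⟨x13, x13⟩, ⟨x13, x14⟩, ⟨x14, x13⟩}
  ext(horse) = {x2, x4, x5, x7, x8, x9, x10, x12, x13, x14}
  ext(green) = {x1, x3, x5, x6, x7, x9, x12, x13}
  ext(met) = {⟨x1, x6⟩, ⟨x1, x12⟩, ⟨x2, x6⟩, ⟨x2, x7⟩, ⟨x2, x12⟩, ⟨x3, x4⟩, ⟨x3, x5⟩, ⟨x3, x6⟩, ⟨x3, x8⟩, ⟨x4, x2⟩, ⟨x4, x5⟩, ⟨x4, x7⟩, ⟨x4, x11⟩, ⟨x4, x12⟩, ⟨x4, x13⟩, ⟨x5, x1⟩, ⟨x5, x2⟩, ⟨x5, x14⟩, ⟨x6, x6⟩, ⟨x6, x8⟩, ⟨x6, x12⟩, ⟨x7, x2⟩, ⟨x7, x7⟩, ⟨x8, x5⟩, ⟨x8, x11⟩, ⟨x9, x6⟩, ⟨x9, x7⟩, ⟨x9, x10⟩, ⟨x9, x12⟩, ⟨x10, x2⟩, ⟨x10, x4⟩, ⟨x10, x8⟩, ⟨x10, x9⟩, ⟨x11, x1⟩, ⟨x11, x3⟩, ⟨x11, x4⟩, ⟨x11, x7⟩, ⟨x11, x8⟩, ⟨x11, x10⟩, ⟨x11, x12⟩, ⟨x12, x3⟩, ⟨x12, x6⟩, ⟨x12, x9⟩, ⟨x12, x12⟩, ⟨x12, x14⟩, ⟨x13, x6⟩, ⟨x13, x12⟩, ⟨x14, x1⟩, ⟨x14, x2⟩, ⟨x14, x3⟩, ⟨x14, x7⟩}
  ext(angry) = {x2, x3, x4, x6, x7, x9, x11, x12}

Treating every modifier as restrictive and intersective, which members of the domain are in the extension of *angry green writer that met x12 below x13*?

⟦that met x12⟧ = {x : ⟨x, x12⟩ ∈ ⟦met⟧} = {x1, x2, x4, x6, x9, x11, x12, x13}
⟦below x13⟧ = {x : ⟨x, x13⟩ ∈ ⟦below⟧} = {x2, x3, x5, x6, x7, x9, x11, x13, x14}
⟦writer⟧ = {x1, x2, x5, x7, x8, x9, x10, x11, x12, x13, x14}
… ∩ ⟦that met x12⟧ = {x1, x2, x5, x7, x8, x9, x10, x11, x12, x13, x14} ∩ {x1, x2, x4, x6, x9, x11, x12, x13} = {x1, x2, x9, x11, x12, x13}
… ∩ ⟦below x13⟧ = {x1, x2, x9, x11, x12, x13} ∩ {x2, x3, x5, x6, x7, x9, x11, x13, x14} = {x2, x9, x11, x13}
… ∩ ⟦angry⟧ = {x2, x9, x11, x13} ∩ {x2, x3, x4, x6, x7, x9, x11, x12} = {x2, x9, x11}
… ∩ ⟦green⟧ = {x2, x9, x11} ∩ {x1, x3, x5, x6, x7, x9, x12, x13} = {x9}
So ⟦angry green writer that met x12 below x13⟧ = {x9}.

{x9}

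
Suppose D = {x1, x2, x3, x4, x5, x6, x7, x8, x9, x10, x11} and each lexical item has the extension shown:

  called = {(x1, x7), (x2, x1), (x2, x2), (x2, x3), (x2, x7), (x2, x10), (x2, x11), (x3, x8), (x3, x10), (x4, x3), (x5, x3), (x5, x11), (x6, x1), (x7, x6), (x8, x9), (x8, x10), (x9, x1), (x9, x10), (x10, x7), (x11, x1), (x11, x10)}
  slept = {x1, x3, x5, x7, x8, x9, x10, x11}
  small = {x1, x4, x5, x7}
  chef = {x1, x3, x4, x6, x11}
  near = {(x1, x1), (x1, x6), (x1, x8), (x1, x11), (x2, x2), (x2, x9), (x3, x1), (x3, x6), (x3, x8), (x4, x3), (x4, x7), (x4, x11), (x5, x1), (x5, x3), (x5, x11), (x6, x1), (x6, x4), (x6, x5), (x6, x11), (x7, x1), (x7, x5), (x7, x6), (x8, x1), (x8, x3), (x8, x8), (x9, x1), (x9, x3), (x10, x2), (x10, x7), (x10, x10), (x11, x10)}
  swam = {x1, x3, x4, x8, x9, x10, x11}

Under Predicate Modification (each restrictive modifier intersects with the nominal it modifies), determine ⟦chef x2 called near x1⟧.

⟦x2 called⟧ = {x : ⟨x2, x⟩ ∈ ⟦called⟧} = {x1, x2, x3, x7, x10, x11}
⟦near x1⟧ = {x : ⟨x, x1⟩ ∈ ⟦near⟧} = {x1, x3, x5, x6, x7, x8, x9}
⟦chef⟧ = {x1, x3, x4, x6, x11}
… ∩ ⟦x2 called⟧ = {x1, x3, x4, x6, x11} ∩ {x1, x2, x3, x7, x10, x11} = {x1, x3, x11}
… ∩ ⟦near x1⟧ = {x1, x3, x11} ∩ {x1, x3, x5, x6, x7, x8, x9} = {x1, x3}
So ⟦chef x2 called near x1⟧ = {x1, x3}.

{x1, x3}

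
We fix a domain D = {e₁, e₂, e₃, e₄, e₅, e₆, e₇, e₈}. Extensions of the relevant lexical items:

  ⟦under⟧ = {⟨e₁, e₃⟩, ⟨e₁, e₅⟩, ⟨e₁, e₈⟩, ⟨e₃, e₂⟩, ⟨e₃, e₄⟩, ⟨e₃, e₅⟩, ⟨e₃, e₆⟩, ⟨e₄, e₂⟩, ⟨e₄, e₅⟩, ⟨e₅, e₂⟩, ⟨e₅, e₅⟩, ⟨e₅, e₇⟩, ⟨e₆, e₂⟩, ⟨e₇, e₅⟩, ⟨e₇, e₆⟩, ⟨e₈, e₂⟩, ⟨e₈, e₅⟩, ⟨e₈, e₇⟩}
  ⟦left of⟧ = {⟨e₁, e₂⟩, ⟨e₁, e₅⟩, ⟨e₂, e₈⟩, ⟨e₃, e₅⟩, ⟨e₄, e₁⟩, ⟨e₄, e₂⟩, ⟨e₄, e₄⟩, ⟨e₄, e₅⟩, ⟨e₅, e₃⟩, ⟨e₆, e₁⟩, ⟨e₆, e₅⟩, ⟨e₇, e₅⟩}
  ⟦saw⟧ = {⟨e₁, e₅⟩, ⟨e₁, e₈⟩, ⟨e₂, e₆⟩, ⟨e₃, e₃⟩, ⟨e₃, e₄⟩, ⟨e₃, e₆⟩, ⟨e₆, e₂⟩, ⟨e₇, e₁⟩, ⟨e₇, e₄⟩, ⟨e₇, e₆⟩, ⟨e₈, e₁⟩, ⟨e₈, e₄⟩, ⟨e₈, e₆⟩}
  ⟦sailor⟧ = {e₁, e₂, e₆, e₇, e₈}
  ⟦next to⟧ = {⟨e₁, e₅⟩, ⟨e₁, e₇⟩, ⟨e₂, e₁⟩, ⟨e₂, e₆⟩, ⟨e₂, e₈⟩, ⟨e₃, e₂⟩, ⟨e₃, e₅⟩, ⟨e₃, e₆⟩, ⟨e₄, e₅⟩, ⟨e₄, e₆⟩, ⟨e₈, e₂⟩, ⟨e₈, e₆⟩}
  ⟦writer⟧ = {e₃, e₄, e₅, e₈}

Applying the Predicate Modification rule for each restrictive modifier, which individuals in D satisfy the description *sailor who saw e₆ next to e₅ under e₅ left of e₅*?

⟦who saw e₆⟧ = {x : ⟨x, e₆⟩ ∈ ⟦saw⟧} = {e₂, e₃, e₇, e₈}
⟦next to e₅⟧ = {x : ⟨x, e₅⟩ ∈ ⟦next to⟧} = {e₁, e₃, e₄}
⟦under e₅⟧ = {x : ⟨x, e₅⟩ ∈ ⟦under⟧} = {e₁, e₃, e₄, e₅, e₇, e₈}
⟦left of e₅⟧ = {x : ⟨x, e₅⟩ ∈ ⟦left of⟧} = {e₁, e₃, e₄, e₆, e₇}
⟦sailor⟧ = {e₁, e₂, e₆, e₇, e₈}
… ∩ ⟦who saw e₆⟧ = {e₁, e₂, e₆, e₇, e₈} ∩ {e₂, e₃, e₇, e₈} = {e₂, e₇, e₈}
… ∩ ⟦next to e₅⟧ = {e₂, e₇, e₈} ∩ {e₁, e₃, e₄} = ∅
… ∩ ⟦under e₅⟧ = ∅ ∩ {e₁, e₃, e₄, e₅, e₇, e₈} = ∅
… ∩ ⟦left of e₅⟧ = ∅ ∩ {e₁, e₃, e₄, e₆, e₇} = ∅
So ⟦sailor who saw e₆ next to e₅ under e₅ left of e₅⟧ = { }.

{ }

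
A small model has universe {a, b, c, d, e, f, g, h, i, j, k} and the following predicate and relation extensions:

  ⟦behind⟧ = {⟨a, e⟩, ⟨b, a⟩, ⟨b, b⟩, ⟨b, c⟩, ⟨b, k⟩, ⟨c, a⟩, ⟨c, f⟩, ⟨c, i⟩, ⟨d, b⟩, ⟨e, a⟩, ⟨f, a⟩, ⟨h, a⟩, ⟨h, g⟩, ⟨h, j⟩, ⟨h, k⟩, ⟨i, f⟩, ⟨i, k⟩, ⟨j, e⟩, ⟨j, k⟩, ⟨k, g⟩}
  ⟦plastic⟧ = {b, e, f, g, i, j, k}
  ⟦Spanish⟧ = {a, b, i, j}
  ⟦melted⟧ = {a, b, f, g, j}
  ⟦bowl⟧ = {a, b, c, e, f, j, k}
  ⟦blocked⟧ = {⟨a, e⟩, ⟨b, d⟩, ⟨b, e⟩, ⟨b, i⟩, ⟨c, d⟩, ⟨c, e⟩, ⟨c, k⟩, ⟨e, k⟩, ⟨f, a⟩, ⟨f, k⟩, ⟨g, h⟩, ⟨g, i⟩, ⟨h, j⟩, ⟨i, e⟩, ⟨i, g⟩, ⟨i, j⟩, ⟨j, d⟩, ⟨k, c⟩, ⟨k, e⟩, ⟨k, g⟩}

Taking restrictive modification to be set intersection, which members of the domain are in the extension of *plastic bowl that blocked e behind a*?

⟦that blocked e⟧ = {x : ⟨x, e⟩ ∈ ⟦blocked⟧} = {a, b, c, i, k}
⟦behind a⟧ = {x : ⟨x, a⟩ ∈ ⟦behind⟧} = {b, c, e, f, h}
⟦bowl⟧ = {a, b, c, e, f, j, k}
… ∩ ⟦that blocked e⟧ = {a, b, c, e, f, j, k} ∩ {a, b, c, i, k} = {a, b, c, k}
… ∩ ⟦behind a⟧ = {a, b, c, k} ∩ {b, c, e, f, h} = {b, c}
… ∩ ⟦plastic⟧ = {b, c} ∩ {b, e, f, g, i, j, k} = {b}
So ⟦plastic bowl that blocked e behind a⟧ = {b}.

{b}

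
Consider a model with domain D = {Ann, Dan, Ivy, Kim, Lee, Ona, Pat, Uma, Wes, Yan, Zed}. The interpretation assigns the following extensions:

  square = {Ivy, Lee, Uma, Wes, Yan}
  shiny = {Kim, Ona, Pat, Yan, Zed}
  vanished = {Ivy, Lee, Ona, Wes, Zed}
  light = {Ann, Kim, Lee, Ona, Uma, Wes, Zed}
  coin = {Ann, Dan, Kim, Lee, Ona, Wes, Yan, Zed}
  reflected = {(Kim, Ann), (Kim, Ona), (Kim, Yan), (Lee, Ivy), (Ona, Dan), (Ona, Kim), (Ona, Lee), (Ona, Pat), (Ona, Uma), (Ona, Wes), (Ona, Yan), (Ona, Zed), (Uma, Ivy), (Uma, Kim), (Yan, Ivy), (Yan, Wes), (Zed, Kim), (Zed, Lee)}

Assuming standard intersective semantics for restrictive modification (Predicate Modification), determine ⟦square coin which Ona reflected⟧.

⟦which Ona reflected⟧ = {x : ⟨Ona, x⟩ ∈ ⟦reflected⟧} = {Dan, Kim, Lee, Pat, Uma, Wes, Yan, Zed}
⟦coin⟧ = {Ann, Dan, Kim, Lee, Ona, Wes, Yan, Zed}
… ∩ ⟦which Ona reflected⟧ = {Ann, Dan, Kim, Lee, Ona, Wes, Yan, Zed} ∩ {Dan, Kim, Lee, Pat, Uma, Wes, Yan, Zed} = {Dan, Kim, Lee, Wes, Yan, Zed}
… ∩ ⟦square⟧ = {Dan, Kim, Lee, Wes, Yan, Zed} ∩ {Ivy, Lee, Uma, Wes, Yan} = {Lee, Wes, Yan}
So ⟦square coin which Ona reflected⟧ = {Lee, Wes, Yan}.

{Lee, Wes, Yan}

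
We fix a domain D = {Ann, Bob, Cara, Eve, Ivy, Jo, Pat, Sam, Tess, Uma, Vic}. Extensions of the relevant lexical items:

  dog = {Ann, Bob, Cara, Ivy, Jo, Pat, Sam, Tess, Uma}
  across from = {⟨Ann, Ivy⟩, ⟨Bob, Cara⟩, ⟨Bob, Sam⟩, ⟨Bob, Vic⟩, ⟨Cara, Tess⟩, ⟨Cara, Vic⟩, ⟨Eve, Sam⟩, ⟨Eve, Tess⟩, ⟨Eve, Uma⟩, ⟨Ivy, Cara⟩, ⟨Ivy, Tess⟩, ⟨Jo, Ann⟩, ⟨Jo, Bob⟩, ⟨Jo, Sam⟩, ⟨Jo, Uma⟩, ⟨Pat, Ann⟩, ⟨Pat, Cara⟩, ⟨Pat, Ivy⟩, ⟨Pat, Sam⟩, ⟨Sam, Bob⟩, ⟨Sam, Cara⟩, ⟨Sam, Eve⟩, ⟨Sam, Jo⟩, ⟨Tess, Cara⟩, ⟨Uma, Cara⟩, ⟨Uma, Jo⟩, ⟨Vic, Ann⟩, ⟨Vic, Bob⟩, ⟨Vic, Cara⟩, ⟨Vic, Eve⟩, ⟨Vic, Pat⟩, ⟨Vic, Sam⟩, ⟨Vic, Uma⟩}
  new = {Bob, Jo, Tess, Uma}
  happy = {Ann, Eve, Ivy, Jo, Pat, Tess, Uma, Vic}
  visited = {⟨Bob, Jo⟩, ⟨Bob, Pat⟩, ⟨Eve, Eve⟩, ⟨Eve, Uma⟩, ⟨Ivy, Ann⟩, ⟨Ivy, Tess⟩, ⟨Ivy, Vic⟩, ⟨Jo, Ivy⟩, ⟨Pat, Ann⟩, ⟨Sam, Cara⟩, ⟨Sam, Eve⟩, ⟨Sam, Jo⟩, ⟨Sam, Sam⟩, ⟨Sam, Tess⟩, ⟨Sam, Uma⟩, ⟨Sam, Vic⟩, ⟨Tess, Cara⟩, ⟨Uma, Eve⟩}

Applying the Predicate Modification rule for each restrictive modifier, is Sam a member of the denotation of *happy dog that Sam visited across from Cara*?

⟦that Sam visited⟧ = {x : ⟨Sam, x⟩ ∈ ⟦visited⟧} = {Cara, Eve, Jo, Sam, Tess, Uma, Vic}
⟦across from Cara⟧ = {x : ⟨x, Cara⟩ ∈ ⟦across from⟧} = {Bob, Ivy, Pat, Sam, Tess, Uma, Vic}
⟦dog⟧ = {Ann, Bob, Cara, Ivy, Jo, Pat, Sam, Tess, Uma}
… ∩ ⟦that Sam visited⟧ = {Ann, Bob, Cara, Ivy, Jo, Pat, Sam, Tess, Uma} ∩ {Cara, Eve, Jo, Sam, Tess, Uma, Vic} = {Cara, Jo, Sam, Tess, Uma}
… ∩ ⟦across from Cara⟧ = {Cara, Jo, Sam, Tess, Uma} ∩ {Bob, Ivy, Pat, Sam, Tess, Uma, Vic} = {Sam, Tess, Uma}
… ∩ ⟦happy⟧ = {Sam, Tess, Uma} ∩ {Ann, Eve, Ivy, Jo, Pat, Tess, Uma, Vic} = {Tess, Uma}
⟦happy dog that Sam visited across from Cara⟧ = {Tess, Uma}; Sam ∉ this set.

no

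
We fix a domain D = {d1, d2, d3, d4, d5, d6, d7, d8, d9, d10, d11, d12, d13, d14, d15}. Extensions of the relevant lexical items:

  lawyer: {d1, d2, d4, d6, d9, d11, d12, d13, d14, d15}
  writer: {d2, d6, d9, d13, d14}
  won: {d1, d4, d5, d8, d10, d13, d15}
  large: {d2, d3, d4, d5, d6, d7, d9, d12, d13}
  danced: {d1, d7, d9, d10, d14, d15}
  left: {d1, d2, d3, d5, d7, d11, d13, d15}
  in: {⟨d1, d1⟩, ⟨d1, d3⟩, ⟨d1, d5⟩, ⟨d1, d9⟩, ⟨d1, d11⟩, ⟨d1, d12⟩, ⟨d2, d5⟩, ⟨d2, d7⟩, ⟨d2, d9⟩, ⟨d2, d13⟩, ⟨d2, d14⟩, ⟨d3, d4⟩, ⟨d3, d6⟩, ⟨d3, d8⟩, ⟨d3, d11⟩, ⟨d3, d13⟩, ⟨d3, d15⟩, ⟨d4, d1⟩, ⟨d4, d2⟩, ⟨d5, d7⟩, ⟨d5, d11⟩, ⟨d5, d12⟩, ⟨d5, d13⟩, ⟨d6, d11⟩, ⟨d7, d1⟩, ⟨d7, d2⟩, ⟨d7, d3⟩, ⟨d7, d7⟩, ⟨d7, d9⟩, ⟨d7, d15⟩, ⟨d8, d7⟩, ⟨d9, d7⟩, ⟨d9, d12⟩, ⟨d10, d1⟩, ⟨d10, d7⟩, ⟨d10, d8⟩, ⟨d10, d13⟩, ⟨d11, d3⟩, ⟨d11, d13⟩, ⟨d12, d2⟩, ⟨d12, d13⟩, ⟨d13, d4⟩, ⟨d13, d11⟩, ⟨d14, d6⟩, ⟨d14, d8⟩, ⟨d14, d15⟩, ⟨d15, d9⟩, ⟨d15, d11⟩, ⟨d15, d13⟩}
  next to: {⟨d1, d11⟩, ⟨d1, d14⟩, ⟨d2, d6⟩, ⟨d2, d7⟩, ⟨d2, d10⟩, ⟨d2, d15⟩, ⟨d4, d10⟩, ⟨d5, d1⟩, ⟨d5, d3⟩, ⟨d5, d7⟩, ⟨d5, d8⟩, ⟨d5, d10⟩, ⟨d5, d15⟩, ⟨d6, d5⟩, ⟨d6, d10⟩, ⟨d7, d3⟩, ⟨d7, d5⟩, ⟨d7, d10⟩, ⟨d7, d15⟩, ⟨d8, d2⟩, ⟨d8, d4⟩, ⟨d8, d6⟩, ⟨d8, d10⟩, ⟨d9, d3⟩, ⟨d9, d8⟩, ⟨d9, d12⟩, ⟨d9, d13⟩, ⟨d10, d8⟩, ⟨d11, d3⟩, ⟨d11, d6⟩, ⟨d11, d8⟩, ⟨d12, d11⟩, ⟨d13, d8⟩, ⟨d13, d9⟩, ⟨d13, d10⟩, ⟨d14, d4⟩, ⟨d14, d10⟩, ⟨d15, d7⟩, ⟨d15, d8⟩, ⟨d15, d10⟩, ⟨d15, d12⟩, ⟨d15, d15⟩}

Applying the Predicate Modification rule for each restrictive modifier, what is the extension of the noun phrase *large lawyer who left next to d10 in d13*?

{d2}

⟦who left⟧ = ⟦left⟧ = {d1, d2, d3, d5, d7, d11, d13, d15}
⟦next to d10⟧ = {x : ⟨x, d10⟩ ∈ ⟦next to⟧} = {d2, d4, d5, d6, d7, d8, d13, d14, d15}
⟦in d13⟧ = {x : ⟨x, d13⟩ ∈ ⟦in⟧} = {d2, d3, d5, d10, d11, d12, d15}
⟦lawyer⟧ = {d1, d2, d4, d6, d9, d11, d12, d13, d14, d15}
… ∩ ⟦who left⟧ = {d1, d2, d4, d6, d9, d11, d12, d13, d14, d15} ∩ {d1, d2, d3, d5, d7, d11, d13, d15} = {d1, d2, d11, d13, d15}
… ∩ ⟦next to d10⟧ = {d1, d2, d11, d13, d15} ∩ {d2, d4, d5, d6, d7, d8, d13, d14, d15} = {d2, d13, d15}
… ∩ ⟦in d13⟧ = {d2, d13, d15} ∩ {d2, d3, d5, d10, d11, d12, d15} = {d2, d15}
… ∩ ⟦large⟧ = {d2, d15} ∩ {d2, d3, d4, d5, d6, d7, d9, d12, d13} = {d2}
So ⟦large lawyer who left next to d10 in d13⟧ = {d2}.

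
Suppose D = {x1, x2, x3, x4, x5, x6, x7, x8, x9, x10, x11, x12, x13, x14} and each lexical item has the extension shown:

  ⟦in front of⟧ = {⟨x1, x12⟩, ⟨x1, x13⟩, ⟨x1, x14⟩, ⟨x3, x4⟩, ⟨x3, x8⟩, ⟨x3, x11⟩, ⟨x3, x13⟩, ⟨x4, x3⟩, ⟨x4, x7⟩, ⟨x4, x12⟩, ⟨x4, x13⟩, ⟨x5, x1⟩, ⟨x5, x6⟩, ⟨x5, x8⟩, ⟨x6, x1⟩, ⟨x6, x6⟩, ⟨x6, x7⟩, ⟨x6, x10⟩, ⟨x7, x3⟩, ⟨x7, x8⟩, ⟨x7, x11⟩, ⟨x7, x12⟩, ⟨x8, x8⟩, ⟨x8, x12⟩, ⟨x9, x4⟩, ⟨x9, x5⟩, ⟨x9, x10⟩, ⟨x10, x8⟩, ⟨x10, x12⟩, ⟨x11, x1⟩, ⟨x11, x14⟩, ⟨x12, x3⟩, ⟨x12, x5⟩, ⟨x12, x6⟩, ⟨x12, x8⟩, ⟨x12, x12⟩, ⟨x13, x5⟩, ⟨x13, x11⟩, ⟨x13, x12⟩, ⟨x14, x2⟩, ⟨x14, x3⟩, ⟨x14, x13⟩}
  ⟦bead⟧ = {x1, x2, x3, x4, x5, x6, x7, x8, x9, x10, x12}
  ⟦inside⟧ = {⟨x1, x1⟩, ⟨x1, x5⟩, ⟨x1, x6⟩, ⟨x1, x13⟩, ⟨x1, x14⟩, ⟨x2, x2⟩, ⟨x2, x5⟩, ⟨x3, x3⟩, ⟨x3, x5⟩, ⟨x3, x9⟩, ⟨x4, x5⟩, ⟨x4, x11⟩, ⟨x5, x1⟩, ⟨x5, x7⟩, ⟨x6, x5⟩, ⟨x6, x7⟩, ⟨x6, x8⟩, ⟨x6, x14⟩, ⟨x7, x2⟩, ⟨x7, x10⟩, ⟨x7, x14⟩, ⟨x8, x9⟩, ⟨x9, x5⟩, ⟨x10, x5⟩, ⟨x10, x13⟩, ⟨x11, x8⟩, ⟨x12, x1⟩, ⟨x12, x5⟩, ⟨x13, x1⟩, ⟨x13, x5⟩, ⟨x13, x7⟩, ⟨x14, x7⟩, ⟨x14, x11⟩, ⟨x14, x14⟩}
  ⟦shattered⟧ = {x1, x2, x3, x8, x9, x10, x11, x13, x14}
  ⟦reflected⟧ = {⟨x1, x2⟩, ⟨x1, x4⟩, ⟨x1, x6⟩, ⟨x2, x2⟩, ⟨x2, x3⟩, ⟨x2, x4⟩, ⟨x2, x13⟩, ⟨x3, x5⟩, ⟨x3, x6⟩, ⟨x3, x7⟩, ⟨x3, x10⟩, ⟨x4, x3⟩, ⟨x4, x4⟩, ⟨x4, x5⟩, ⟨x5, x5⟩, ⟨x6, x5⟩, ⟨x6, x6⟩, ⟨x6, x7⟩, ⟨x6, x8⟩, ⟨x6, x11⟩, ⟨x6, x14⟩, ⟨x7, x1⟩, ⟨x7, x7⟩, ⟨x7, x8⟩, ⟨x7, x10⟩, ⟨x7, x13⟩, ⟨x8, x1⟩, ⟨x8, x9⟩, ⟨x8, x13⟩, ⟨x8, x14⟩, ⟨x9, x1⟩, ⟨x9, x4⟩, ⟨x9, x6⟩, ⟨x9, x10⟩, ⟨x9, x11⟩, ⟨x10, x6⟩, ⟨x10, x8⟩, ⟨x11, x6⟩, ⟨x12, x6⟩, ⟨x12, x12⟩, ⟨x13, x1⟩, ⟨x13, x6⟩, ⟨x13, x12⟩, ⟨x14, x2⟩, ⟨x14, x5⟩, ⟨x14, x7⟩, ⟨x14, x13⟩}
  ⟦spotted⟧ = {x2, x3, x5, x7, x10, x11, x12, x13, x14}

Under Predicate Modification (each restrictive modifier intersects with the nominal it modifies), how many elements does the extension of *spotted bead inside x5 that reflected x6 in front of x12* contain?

2

⟦inside x5⟧ = {x : ⟨x, x5⟩ ∈ ⟦inside⟧} = {x1, x2, x3, x4, x6, x9, x10, x12, x13}
⟦that reflected x6⟧ = {x : ⟨x, x6⟩ ∈ ⟦reflected⟧} = {x1, x3, x6, x9, x10, x11, x12, x13}
⟦in front of x12⟧ = {x : ⟨x, x12⟩ ∈ ⟦in front of⟧} = {x1, x4, x7, x8, x10, x12, x13}
⟦bead⟧ = {x1, x2, x3, x4, x5, x6, x7, x8, x9, x10, x12}
… ∩ ⟦inside x5⟧ = {x1, x2, x3, x4, x5, x6, x7, x8, x9, x10, x12} ∩ {x1, x2, x3, x4, x6, x9, x10, x12, x13} = {x1, x2, x3, x4, x6, x9, x10, x12}
… ∩ ⟦that reflected x6⟧ = {x1, x2, x3, x4, x6, x9, x10, x12} ∩ {x1, x3, x6, x9, x10, x11, x12, x13} = {x1, x3, x6, x9, x10, x12}
… ∩ ⟦in front of x12⟧ = {x1, x3, x6, x9, x10, x12} ∩ {x1, x4, x7, x8, x10, x12, x13} = {x1, x10, x12}
… ∩ ⟦spotted⟧ = {x1, x10, x12} ∩ {x2, x3, x5, x7, x10, x11, x12, x13, x14} = {x10, x12}
⟦spotted bead inside x5 that reflected x6 in front of x12⟧ = {x10, x12}, so the cardinality is 2.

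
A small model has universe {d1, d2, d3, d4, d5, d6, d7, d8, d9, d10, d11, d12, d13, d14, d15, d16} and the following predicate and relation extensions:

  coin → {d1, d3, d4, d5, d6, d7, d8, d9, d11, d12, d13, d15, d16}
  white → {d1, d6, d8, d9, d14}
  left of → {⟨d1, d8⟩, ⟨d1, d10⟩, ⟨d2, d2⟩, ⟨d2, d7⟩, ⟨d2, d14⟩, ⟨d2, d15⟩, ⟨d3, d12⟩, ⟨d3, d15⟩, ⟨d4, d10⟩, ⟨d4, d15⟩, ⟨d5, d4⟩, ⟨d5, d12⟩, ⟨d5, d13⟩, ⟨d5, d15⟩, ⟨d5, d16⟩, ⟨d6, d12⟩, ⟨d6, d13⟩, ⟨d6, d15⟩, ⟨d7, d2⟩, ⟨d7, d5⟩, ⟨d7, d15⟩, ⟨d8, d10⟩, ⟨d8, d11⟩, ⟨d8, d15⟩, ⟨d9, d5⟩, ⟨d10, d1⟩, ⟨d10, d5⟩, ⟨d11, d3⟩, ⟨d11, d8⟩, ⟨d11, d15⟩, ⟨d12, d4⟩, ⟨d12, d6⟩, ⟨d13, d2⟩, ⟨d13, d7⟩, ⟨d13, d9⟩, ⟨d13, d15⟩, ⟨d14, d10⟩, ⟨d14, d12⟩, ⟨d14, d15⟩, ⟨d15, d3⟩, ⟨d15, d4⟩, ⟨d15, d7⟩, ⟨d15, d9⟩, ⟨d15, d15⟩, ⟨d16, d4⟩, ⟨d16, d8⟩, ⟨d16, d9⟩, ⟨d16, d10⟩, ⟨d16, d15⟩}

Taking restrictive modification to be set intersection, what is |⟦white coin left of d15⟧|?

2

⟦left of d15⟧ = {x : ⟨x, d15⟩ ∈ ⟦left of⟧} = {d2, d3, d4, d5, d6, d7, d8, d11, d13, d14, d15, d16}
⟦coin⟧ = {d1, d3, d4, d5, d6, d7, d8, d9, d11, d12, d13, d15, d16}
… ∩ ⟦left of d15⟧ = {d1, d3, d4, d5, d6, d7, d8, d9, d11, d12, d13, d15, d16} ∩ {d2, d3, d4, d5, d6, d7, d8, d11, d13, d14, d15, d16} = {d3, d4, d5, d6, d7, d8, d11, d13, d15, d16}
… ∩ ⟦white⟧ = {d3, d4, d5, d6, d7, d8, d11, d13, d15, d16} ∩ {d1, d6, d8, d9, d14} = {d6, d8}
⟦white coin left of d15⟧ = {d6, d8}, so the cardinality is 2.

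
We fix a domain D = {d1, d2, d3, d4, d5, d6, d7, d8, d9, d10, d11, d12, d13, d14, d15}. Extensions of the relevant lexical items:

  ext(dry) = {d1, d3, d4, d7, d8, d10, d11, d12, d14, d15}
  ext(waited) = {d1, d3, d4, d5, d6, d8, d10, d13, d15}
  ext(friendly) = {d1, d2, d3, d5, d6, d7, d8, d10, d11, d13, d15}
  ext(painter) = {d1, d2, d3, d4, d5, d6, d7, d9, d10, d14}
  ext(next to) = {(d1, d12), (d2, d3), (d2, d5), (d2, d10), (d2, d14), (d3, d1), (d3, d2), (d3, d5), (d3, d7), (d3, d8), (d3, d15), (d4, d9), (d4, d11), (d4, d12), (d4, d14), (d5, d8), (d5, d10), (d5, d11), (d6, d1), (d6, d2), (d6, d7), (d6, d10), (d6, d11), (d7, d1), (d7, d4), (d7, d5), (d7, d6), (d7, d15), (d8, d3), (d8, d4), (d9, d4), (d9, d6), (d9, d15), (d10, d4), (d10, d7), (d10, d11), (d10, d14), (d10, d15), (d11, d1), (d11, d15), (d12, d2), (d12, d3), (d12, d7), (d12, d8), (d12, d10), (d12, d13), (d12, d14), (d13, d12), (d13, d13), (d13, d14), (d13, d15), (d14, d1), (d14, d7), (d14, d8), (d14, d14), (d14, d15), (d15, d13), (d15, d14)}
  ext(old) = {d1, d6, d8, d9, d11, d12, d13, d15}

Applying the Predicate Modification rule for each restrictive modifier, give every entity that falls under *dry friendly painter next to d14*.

{d10}

⟦next to d14⟧ = {x : ⟨x, d14⟩ ∈ ⟦next to⟧} = {d2, d4, d10, d12, d13, d14, d15}
⟦painter⟧ = {d1, d2, d3, d4, d5, d6, d7, d9, d10, d14}
… ∩ ⟦next to d14⟧ = {d1, d2, d3, d4, d5, d6, d7, d9, d10, d14} ∩ {d2, d4, d10, d12, d13, d14, d15} = {d2, d4, d10, d14}
… ∩ ⟦dry⟧ = {d2, d4, d10, d14} ∩ {d1, d3, d4, d7, d8, d10, d11, d12, d14, d15} = {d4, d10, d14}
… ∩ ⟦friendly⟧ = {d4, d10, d14} ∩ {d1, d2, d3, d5, d6, d7, d8, d10, d11, d13, d15} = {d10}
So ⟦dry friendly painter next to d14⟧ = {d10}.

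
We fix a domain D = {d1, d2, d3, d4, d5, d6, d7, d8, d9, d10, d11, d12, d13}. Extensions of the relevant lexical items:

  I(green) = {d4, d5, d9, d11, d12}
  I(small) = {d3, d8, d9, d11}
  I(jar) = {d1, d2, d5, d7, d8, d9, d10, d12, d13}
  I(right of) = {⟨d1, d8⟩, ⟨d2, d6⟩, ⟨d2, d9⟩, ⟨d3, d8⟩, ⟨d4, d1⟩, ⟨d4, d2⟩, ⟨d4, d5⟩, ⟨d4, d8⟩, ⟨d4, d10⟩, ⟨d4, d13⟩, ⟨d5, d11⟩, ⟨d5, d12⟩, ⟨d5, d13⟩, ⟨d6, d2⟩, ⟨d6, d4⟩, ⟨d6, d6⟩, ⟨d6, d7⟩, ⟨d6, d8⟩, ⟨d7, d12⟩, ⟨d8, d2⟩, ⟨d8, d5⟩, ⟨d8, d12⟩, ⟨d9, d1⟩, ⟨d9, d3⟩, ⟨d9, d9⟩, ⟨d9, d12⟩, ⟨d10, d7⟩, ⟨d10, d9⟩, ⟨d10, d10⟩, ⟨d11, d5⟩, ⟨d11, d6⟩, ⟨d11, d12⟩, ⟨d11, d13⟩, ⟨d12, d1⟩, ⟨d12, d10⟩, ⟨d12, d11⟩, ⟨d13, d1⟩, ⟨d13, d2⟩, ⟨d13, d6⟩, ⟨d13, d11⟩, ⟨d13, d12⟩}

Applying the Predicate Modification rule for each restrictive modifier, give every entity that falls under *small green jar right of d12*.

{d9}

⟦right of d12⟧ = {x : ⟨x, d12⟩ ∈ ⟦right of⟧} = {d5, d7, d8, d9, d11, d13}
⟦jar⟧ = {d1, d2, d5, d7, d8, d9, d10, d12, d13}
… ∩ ⟦right of d12⟧ = {d1, d2, d5, d7, d8, d9, d10, d12, d13} ∩ {d5, d7, d8, d9, d11, d13} = {d5, d7, d8, d9, d13}
… ∩ ⟦small⟧ = {d5, d7, d8, d9, d13} ∩ {d3, d8, d9, d11} = {d8, d9}
… ∩ ⟦green⟧ = {d8, d9} ∩ {d4, d5, d9, d11, d12} = {d9}
So ⟦small green jar right of d12⟧ = {d9}.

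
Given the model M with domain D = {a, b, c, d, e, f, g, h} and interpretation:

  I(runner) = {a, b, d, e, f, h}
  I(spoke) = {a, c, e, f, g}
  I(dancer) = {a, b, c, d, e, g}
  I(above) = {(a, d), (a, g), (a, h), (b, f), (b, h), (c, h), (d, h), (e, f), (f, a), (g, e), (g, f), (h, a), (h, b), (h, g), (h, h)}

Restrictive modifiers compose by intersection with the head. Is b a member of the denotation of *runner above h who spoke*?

no

⟦above h⟧ = {x : ⟨x, h⟩ ∈ ⟦above⟧} = {a, b, c, d, h}
⟦who spoke⟧ = ⟦spoke⟧ = {a, c, e, f, g}
⟦runner⟧ = {a, b, d, e, f, h}
… ∩ ⟦above h⟧ = {a, b, d, e, f, h} ∩ {a, b, c, d, h} = {a, b, d, h}
… ∩ ⟦who spoke⟧ = {a, b, d, h} ∩ {a, c, e, f, g} = {a}
⟦runner above h who spoke⟧ = {a}; b ∉ this set.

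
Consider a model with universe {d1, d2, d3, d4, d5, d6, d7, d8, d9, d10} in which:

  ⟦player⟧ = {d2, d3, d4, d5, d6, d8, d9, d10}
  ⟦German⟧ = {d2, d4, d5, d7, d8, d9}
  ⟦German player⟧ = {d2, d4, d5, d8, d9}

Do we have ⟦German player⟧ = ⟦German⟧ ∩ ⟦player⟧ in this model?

yes

⟦German⟧ ∩ ⟦player⟧ = {d2, d4, d5, d7, d8, d9} ∩ {d2, d3, d4, d5, d6, d8, d9, d10} = {d2, d4, d5, d8, d9}
Observed ⟦German player⟧ = {d2, d4, d5, d8, d9}.
These coincide, so the modifier is intersective here.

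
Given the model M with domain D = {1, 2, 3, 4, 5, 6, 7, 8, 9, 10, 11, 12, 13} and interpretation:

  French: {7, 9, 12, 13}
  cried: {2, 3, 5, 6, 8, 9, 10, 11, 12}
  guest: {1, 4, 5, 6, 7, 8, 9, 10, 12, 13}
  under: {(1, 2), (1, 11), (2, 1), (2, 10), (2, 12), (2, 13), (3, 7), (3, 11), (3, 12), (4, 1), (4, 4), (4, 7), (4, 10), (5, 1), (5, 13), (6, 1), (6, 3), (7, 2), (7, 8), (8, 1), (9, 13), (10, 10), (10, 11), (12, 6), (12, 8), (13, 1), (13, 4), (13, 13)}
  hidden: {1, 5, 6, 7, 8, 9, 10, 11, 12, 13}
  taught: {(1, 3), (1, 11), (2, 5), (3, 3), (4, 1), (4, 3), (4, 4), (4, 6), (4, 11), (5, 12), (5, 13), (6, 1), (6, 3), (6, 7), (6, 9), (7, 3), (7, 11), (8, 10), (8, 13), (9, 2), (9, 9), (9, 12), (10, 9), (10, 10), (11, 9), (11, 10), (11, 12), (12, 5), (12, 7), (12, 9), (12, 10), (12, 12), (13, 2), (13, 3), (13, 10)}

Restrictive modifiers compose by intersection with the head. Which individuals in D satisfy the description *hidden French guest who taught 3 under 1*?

{13}

⟦who taught 3⟧ = {x : ⟨x, 3⟩ ∈ ⟦taught⟧} = {1, 3, 4, 6, 7, 13}
⟦under 1⟧ = {x : ⟨x, 1⟩ ∈ ⟦under⟧} = {2, 4, 5, 6, 8, 13}
⟦guest⟧ = {1, 4, 5, 6, 7, 8, 9, 10, 12, 13}
… ∩ ⟦who taught 3⟧ = {1, 4, 5, 6, 7, 8, 9, 10, 12, 13} ∩ {1, 3, 4, 6, 7, 13} = {1, 4, 6, 7, 13}
… ∩ ⟦under 1⟧ = {1, 4, 6, 7, 13} ∩ {2, 4, 5, 6, 8, 13} = {4, 6, 13}
… ∩ ⟦hidden⟧ = {4, 6, 13} ∩ {1, 5, 6, 7, 8, 9, 10, 11, 12, 13} = {6, 13}
… ∩ ⟦French⟧ = {6, 13} ∩ {7, 9, 12, 13} = {13}
So ⟦hidden French guest who taught 3 under 1⟧ = {13}.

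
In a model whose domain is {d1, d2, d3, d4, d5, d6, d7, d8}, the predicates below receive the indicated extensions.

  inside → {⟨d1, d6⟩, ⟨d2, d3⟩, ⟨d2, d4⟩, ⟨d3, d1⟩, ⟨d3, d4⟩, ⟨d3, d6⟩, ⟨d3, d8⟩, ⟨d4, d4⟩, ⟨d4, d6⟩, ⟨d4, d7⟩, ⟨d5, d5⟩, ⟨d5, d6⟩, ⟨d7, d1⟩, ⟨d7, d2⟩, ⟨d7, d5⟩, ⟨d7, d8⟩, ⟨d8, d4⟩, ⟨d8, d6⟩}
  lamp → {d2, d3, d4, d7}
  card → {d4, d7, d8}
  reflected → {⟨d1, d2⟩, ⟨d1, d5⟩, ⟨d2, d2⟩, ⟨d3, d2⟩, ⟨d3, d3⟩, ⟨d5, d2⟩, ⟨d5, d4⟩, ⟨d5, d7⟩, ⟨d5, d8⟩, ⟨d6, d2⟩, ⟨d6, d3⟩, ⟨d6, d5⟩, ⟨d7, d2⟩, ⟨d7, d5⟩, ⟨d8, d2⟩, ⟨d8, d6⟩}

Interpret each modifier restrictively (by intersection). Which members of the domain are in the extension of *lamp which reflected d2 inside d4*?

⟦which reflected d2⟧ = {x : ⟨x, d2⟩ ∈ ⟦reflected⟧} = {d1, d2, d3, d5, d6, d7, d8}
⟦inside d4⟧ = {x : ⟨x, d4⟩ ∈ ⟦inside⟧} = {d2, d3, d4, d8}
⟦lamp⟧ = {d2, d3, d4, d7}
… ∩ ⟦which reflected d2⟧ = {d2, d3, d4, d7} ∩ {d1, d2, d3, d5, d6, d7, d8} = {d2, d3, d7}
… ∩ ⟦inside d4⟧ = {d2, d3, d7} ∩ {d2, d3, d4, d8} = {d2, d3}
So ⟦lamp which reflected d2 inside d4⟧ = {d2, d3}.

{d2, d3}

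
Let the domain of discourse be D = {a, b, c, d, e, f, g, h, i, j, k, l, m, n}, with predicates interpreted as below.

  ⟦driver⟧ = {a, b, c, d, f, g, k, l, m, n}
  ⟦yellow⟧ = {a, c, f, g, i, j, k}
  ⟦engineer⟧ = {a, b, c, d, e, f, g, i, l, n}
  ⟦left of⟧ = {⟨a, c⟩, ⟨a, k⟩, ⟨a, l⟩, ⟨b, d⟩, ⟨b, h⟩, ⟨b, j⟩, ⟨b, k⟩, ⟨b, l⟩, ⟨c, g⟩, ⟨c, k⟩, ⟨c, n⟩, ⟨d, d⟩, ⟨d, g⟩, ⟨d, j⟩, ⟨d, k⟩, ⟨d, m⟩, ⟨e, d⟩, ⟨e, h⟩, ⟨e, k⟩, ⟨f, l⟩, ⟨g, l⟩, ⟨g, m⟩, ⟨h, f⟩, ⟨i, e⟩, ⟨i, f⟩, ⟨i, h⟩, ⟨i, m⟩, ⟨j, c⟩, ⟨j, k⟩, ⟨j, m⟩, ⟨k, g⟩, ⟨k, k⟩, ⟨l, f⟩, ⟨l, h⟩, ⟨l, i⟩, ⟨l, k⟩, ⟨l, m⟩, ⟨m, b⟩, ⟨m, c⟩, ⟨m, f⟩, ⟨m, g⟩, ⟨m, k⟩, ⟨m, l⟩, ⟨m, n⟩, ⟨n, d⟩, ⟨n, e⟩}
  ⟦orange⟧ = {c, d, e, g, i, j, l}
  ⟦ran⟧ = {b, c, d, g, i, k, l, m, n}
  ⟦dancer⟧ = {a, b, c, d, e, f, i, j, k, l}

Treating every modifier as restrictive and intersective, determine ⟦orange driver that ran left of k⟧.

⟦that ran⟧ = ⟦ran⟧ = {b, c, d, g, i, k, l, m, n}
⟦left of k⟧ = {x : ⟨x, k⟩ ∈ ⟦left of⟧} = {a, b, c, d, e, j, k, l, m}
⟦driver⟧ = {a, b, c, d, f, g, k, l, m, n}
… ∩ ⟦that ran⟧ = {a, b, c, d, f, g, k, l, m, n} ∩ {b, c, d, g, i, k, l, m, n} = {b, c, d, g, k, l, m, n}
… ∩ ⟦left of k⟧ = {b, c, d, g, k, l, m, n} ∩ {a, b, c, d, e, j, k, l, m} = {b, c, d, k, l, m}
… ∩ ⟦orange⟧ = {b, c, d, k, l, m} ∩ {c, d, e, g, i, j, l} = {c, d, l}
So ⟦orange driver that ran left of k⟧ = {c, d, l}.

{c, d, l}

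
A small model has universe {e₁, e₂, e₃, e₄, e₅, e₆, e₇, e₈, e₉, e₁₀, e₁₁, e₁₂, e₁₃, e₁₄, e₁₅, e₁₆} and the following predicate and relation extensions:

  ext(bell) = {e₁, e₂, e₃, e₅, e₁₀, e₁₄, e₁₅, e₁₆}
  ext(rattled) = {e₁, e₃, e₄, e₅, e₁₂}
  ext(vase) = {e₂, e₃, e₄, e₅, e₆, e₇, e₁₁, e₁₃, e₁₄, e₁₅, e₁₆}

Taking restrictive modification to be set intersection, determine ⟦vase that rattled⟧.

⟦that rattled⟧ = ⟦rattled⟧ = {e₁, e₃, e₄, e₅, e₁₂}
⟦vase⟧ = {e₂, e₃, e₄, e₅, e₆, e₇, e₁₁, e₁₃, e₁₄, e₁₅, e₁₆}
… ∩ ⟦that rattled⟧ = {e₂, e₃, e₄, e₅, e₆, e₇, e₁₁, e₁₃, e₁₄, e₁₅, e₁₆} ∩ {e₁, e₃, e₄, e₅, e₁₂} = {e₃, e₄, e₅}
So ⟦vase that rattled⟧ = {e₃, e₄, e₅}.

{e₃, e₄, e₅}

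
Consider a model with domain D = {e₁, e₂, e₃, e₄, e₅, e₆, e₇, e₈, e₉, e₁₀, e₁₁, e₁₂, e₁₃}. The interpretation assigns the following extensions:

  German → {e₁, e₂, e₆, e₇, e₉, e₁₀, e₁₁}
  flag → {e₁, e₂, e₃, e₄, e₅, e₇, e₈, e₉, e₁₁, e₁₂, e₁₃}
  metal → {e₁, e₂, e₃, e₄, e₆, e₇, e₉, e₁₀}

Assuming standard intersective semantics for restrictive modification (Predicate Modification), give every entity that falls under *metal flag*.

{e₁, e₂, e₃, e₄, e₇, e₉}

⟦flag⟧ = {e₁, e₂, e₃, e₄, e₅, e₇, e₈, e₉, e₁₁, e₁₂, e₁₃}
… ∩ ⟦metal⟧ = {e₁, e₂, e₃, e₄, e₅, e₇, e₈, e₉, e₁₁, e₁₂, e₁₃} ∩ {e₁, e₂, e₃, e₄, e₆, e₇, e₉, e₁₀} = {e₁, e₂, e₃, e₄, e₇, e₉}
So ⟦metal flag⟧ = {e₁, e₂, e₃, e₄, e₇, e₉}.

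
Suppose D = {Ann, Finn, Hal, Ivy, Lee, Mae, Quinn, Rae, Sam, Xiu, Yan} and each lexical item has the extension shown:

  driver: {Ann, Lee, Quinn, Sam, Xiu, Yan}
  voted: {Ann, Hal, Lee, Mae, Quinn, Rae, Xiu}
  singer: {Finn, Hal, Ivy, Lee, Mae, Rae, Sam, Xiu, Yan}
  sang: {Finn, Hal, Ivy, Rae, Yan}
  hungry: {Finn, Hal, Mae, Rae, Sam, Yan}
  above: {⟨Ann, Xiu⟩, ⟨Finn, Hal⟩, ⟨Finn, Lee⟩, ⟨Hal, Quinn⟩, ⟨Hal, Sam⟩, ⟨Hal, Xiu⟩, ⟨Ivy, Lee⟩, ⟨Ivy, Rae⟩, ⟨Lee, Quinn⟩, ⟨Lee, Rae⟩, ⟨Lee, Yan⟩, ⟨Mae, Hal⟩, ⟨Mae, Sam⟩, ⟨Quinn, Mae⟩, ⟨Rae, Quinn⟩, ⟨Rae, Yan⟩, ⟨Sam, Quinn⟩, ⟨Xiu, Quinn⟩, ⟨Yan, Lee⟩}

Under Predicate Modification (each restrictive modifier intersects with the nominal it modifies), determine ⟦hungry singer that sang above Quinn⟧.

{Hal, Rae}

⟦that sang⟧ = ⟦sang⟧ = {Finn, Hal, Ivy, Rae, Yan}
⟦above Quinn⟧ = {x : ⟨x, Quinn⟩ ∈ ⟦above⟧} = {Hal, Lee, Rae, Sam, Xiu}
⟦singer⟧ = {Finn, Hal, Ivy, Lee, Mae, Rae, Sam, Xiu, Yan}
… ∩ ⟦that sang⟧ = {Finn, Hal, Ivy, Lee, Mae, Rae, Sam, Xiu, Yan} ∩ {Finn, Hal, Ivy, Rae, Yan} = {Finn, Hal, Ivy, Rae, Yan}
… ∩ ⟦above Quinn⟧ = {Finn, Hal, Ivy, Rae, Yan} ∩ {Hal, Lee, Rae, Sam, Xiu} = {Hal, Rae}
… ∩ ⟦hungry⟧ = {Hal, Rae} ∩ {Finn, Hal, Mae, Rae, Sam, Yan} = {Hal, Rae}
So ⟦hungry singer that sang above Quinn⟧ = {Hal, Rae}.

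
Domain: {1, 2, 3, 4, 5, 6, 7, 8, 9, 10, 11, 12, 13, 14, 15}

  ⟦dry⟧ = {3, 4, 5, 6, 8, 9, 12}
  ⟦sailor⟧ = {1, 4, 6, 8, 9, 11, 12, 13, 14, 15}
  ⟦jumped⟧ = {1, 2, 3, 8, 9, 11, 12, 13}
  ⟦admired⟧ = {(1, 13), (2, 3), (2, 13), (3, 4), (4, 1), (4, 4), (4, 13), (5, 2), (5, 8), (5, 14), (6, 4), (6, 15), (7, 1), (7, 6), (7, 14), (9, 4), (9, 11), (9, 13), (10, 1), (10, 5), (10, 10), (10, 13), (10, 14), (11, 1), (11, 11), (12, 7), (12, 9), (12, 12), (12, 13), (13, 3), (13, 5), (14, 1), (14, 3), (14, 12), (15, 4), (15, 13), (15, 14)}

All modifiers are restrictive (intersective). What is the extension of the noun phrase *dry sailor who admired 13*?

{4, 9, 12}

⟦who admired 13⟧ = {x : ⟨x, 13⟩ ∈ ⟦admired⟧} = {1, 2, 4, 9, 10, 12, 15}
⟦sailor⟧ = {1, 4, 6, 8, 9, 11, 12, 13, 14, 15}
… ∩ ⟦who admired 13⟧ = {1, 4, 6, 8, 9, 11, 12, 13, 14, 15} ∩ {1, 2, 4, 9, 10, 12, 15} = {1, 4, 9, 12, 15}
… ∩ ⟦dry⟧ = {1, 4, 9, 12, 15} ∩ {3, 4, 5, 6, 8, 9, 12} = {4, 9, 12}
So ⟦dry sailor who admired 13⟧ = {4, 9, 12}.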